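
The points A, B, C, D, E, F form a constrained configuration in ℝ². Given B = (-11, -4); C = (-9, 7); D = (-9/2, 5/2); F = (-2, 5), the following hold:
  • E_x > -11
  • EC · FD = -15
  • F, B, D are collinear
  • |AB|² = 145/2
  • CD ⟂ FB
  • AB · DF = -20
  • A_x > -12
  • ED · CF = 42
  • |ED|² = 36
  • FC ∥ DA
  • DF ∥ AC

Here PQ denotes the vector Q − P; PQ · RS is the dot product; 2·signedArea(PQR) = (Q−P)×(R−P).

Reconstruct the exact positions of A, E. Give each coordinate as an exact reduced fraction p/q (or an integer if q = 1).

1. A_x = -23/2  [DF ∥ AC ∩ FC ∥ DA]
2. A_y = 9/2  [DF ∥ AC ∩ FC ∥ DA]
   → A = (-23/2, 9/2)
3. E_x = -21/2  [ED · CF = 42 ∩ EC · FD = -15]
4. E_y = 5/2  [ED · CF = 42 ∩ EC · FD = -15]
   → E = (-21/2, 5/2)

A = (-23/2, 9/2)
E = (-21/2, 5/2)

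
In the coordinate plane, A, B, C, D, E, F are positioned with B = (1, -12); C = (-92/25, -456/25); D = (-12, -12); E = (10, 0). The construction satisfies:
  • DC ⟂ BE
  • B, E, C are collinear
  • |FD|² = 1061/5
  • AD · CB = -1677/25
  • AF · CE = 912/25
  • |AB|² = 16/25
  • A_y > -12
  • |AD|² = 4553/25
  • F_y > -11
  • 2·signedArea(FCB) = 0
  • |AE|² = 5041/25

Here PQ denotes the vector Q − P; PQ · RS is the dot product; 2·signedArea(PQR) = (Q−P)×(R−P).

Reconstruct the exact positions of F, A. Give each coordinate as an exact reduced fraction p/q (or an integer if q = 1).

A = (37/25, -284/25)
F = (61/25, -252/25)

1. F_x = 61/25  [line -156/25·x + 117/25·y + 312/5 = 0 ∩ |FD|² = 1061/5]
2. F_y = -252/25  [line -156/25·x + 117/25·y + 312/5 = 0 ∩ |FD|² = 1061/5]
   → F = (61/25, -252/25)
3. A_x = 37/25  [line -342/25·x + -456/25·y + -4674/25 = 0 ∩ |AE|² = 5041/25]
4. A_y = -284/25  [line -342/25·x + -456/25·y + -4674/25 = 0 ∩ |AE|² = 5041/25]
   → A = (37/25, -284/25)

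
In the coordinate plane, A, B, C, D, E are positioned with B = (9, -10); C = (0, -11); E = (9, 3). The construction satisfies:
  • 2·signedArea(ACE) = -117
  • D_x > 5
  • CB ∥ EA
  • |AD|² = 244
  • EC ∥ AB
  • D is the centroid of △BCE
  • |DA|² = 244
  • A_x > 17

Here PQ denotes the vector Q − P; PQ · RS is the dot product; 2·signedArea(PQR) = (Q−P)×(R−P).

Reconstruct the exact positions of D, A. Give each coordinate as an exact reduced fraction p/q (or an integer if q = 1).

A = (18, 4)
D = (6, -6)

1. D_x = 6  [D is the centroid of △BCE]
2. D_y = -6  [D is the centroid of △BCE]
   → D = (6, -6)
3. A_x = 18  [EC ∥ AB ∩ CB ∥ EA]
4. A_y = 4  [EC ∥ AB ∩ CB ∥ EA]
   → A = (18, 4)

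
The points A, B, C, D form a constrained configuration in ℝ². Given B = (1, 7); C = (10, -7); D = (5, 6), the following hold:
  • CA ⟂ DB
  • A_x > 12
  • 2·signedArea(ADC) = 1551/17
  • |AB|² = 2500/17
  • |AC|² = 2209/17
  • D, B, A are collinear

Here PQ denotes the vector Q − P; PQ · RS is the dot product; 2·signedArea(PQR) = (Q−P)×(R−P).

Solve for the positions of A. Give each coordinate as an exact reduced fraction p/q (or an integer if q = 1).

A = (217/17, 69/17)

1. A_x = 217/17  [D, B, A are collinear ∩ CA ⟂ DB]
2. A_y = 69/17  [D, B, A are collinear ∩ CA ⟂ DB]
   → A = (217/17, 69/17)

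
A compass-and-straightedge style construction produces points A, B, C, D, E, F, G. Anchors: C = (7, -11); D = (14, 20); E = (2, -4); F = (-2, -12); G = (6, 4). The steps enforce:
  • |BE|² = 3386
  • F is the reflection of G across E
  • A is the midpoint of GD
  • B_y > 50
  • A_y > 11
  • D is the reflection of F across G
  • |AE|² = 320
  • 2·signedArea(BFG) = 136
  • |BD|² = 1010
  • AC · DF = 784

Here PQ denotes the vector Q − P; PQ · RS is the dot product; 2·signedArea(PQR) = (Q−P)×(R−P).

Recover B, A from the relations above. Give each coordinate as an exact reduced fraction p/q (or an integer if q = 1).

A = (10, 12)
B = (21, 51)

1. B_x = 21  [line -16·x + 8·y + -72 = 0 ∩ |BD|² = 1010]
2. B_y = 51  [line -16·x + 8·y + -72 = 0 ∩ |BD|² = 1010]
   → B = (21, 51)
3. A_x = 10  [A is the midpoint of GD]
4. A_y = 12  [A is the midpoint of GD]
   → A = (10, 12)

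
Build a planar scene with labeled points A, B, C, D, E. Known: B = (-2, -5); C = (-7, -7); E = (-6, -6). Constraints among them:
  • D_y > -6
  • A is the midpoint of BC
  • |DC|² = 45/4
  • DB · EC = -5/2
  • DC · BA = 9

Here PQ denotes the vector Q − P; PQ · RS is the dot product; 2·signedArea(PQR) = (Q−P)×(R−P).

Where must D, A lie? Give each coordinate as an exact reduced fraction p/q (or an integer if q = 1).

1. A_x = -9/2  [A is the midpoint of BC]
2. A_y = -6  [A is the midpoint of BC]
   → A = (-9/2, -6)
3. D_x = -4  [DC · BA = 9 ∩ DB · EC = -5/2]
4. D_y = -11/2  [DC · BA = 9 ∩ DB · EC = -5/2]
   → D = (-4, -11/2)

A = (-9/2, -6)
D = (-4, -11/2)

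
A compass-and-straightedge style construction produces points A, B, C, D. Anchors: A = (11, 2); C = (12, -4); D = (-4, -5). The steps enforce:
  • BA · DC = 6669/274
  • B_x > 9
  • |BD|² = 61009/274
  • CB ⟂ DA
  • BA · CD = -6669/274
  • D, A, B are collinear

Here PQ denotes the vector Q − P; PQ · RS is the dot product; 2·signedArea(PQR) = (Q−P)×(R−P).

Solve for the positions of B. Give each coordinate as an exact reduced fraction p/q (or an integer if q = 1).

B = (2609/274, 359/274)

1. B_x = 2609/274  [D, A, B are collinear ∩ CB ⟂ DA]
2. B_y = 359/274  [D, A, B are collinear ∩ CB ⟂ DA]
   → B = (2609/274, 359/274)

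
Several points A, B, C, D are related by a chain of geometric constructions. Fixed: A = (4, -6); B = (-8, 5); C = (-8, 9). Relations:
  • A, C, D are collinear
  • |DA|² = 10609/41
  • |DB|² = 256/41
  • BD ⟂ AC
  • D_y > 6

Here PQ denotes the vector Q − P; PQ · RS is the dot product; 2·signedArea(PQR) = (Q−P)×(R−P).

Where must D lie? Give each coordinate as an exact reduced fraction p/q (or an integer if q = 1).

D = (-248/41, 269/41)

1. D_x = -248/41  [A, C, D are collinear ∩ BD ⟂ AC]
2. D_y = 269/41  [A, C, D are collinear ∩ BD ⟂ AC]
   → D = (-248/41, 269/41)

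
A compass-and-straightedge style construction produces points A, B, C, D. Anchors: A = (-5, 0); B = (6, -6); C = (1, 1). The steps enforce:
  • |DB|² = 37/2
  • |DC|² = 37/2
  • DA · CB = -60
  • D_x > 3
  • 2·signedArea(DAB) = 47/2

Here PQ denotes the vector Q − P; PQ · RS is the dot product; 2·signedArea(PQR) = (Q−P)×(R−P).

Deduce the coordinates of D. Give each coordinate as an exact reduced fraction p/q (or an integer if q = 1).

D = (7/2, -5/2)

1. D_x = 7/2  [2·signedArea(DAB) = 47/2 ∩ DA · CB = -60]
2. D_y = -5/2  [2·signedArea(DAB) = 47/2 ∩ DA · CB = -60]
   → D = (7/2, -5/2)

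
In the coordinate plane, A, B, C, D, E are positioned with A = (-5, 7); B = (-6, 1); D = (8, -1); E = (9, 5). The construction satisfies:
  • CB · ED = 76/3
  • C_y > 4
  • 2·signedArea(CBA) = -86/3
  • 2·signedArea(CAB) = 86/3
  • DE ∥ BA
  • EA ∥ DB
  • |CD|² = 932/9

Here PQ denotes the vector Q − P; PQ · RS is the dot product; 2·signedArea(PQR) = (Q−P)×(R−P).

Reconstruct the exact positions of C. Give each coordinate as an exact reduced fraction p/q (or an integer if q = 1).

1. C_x = -2/3  [2·signedArea(CBA) = -86/3 ∩ CB · ED = 76/3]
2. C_y = 13/3  [2·signedArea(CBA) = -86/3 ∩ CB · ED = 76/3]
   → C = (-2/3, 13/3)

C = (-2/3, 13/3)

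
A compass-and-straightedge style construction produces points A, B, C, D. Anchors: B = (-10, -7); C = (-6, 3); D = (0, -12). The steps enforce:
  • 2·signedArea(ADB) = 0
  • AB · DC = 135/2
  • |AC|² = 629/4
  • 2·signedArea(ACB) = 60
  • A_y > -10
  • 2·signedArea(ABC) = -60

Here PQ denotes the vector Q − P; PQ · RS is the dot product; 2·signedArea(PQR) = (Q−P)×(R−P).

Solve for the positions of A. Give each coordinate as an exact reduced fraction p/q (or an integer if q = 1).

A = (-5, -19/2)

1. A_x = -5  [2·signedArea(ADB) = 0 ∩ 2·signedArea(ABC) = -60]
2. A_y = -19/2  [2·signedArea(ADB) = 0 ∩ 2·signedArea(ABC) = -60]
   → A = (-5, -19/2)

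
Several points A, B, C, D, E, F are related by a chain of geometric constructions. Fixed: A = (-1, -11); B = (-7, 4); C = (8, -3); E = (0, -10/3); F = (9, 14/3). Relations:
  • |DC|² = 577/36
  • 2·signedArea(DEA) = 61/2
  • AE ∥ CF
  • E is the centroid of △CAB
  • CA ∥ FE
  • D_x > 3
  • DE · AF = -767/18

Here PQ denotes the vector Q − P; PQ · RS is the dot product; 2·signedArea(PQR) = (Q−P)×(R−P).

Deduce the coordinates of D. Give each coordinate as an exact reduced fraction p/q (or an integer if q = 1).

D = (4, -19/6)

1. D_x = 4  [2·signedArea(DEA) = 61/2 ∩ DE · AF = -767/18]
2. D_y = -19/6  [2·signedArea(DEA) = 61/2 ∩ DE · AF = -767/18]
   → D = (4, -19/6)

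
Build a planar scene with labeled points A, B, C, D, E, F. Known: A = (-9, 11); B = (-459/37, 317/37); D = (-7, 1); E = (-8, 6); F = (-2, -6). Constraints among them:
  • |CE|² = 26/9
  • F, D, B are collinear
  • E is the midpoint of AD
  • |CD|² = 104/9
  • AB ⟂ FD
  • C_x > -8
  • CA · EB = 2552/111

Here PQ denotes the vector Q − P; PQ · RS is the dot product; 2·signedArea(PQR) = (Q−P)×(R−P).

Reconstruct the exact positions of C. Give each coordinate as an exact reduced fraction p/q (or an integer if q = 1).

1. C_x = -23/3  [line 163/37·x + -95/37·y + 4984/111 = 0 ∩ |CD|² = 104/9]
2. C_y = 13/3  [line 163/37·x + -95/37·y + 4984/111 = 0 ∩ |CD|² = 104/9]
   → C = (-23/3, 13/3)

C = (-23/3, 13/3)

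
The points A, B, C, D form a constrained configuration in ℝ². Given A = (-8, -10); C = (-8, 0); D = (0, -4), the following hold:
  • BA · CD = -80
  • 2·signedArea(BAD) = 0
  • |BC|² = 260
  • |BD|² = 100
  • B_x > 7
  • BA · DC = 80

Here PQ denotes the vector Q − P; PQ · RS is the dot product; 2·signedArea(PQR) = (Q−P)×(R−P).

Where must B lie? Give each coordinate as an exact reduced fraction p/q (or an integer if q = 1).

B = (8, 2)

1. B_x = 8  [2·signedArea(BAD) = 0 ∩ BA · CD = -80]
2. B_y = 2  [2·signedArea(BAD) = 0 ∩ BA · CD = -80]
   → B = (8, 2)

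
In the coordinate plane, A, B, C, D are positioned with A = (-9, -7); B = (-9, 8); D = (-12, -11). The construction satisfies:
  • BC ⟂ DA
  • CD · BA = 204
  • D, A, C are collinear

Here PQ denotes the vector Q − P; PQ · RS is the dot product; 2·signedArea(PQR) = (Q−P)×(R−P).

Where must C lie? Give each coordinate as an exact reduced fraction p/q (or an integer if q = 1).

C = (-9/5, 13/5)

1. C_x = -9/5  [D, A, C are collinear ∩ BC ⟂ DA]
2. C_y = 13/5  [D, A, C are collinear ∩ BC ⟂ DA]
   → C = (-9/5, 13/5)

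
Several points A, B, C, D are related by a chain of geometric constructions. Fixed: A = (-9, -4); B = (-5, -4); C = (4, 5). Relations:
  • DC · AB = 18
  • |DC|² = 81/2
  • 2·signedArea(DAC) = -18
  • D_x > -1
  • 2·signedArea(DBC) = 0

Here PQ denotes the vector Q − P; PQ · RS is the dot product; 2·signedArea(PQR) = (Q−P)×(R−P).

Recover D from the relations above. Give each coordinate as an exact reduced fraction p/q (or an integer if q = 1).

1. D_x = -1/2  [2·signedArea(DBC) = 0 ∩ DC · AB = 18]
2. D_y = 1/2  [2·signedArea(DBC) = 0 ∩ DC · AB = 18]
   → D = (-1/2, 1/2)

D = (-1/2, 1/2)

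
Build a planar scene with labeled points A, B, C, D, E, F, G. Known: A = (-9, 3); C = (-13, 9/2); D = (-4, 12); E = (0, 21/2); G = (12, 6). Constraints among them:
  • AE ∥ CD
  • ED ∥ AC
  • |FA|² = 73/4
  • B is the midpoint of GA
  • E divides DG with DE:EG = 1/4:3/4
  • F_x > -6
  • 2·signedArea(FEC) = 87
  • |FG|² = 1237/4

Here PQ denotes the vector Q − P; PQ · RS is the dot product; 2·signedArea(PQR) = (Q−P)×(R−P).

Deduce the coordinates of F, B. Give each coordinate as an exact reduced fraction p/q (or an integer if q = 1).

B = (3/2, 9/2)
F = (-5, 3/2)

1. F_x = -5  [line 6·x + -13·y + 99/2 = 0 ∩ |FA|² = 73/4]
2. F_y = 3/2  [line 6·x + -13·y + 99/2 = 0 ∩ |FA|² = 73/4]
   → F = (-5, 3/2)
3. B_x = 3/2  [B is the midpoint of GA]
4. B_y = 9/2  [B is the midpoint of GA]
   → B = (3/2, 9/2)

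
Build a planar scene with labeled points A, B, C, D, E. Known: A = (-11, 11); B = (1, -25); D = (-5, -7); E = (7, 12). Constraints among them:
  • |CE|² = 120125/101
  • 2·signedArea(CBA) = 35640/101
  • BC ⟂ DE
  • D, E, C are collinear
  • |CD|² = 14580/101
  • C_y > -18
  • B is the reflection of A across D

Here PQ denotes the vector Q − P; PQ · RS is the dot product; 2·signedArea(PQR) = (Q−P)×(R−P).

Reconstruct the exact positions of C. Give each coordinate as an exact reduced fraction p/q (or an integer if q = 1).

C = (-1153/101, -1733/101)

1. C_x = -1153/101  [D, E, C are collinear ∩ BC ⟂ DE]
2. C_y = -1733/101  [D, E, C are collinear ∩ BC ⟂ DE]
   → C = (-1153/101, -1733/101)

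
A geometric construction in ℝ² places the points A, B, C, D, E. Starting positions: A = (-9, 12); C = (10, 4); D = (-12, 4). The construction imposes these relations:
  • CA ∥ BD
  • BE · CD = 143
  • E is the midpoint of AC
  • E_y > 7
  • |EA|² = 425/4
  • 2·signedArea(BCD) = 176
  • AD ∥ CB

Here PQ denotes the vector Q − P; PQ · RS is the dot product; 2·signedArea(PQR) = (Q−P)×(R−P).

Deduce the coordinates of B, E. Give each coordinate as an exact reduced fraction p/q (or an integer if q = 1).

B = (7, -4)
E = (1/2, 8)

1. B_x = 7  [CA ∥ BD ∩ AD ∥ CB]
2. B_y = -4  [CA ∥ BD ∩ AD ∥ CB]
   → B = (7, -4)
3. E_x = 1/2  [E is the midpoint of AC]
4. E_y = 8  [E is the midpoint of AC]
   → E = (1/2, 8)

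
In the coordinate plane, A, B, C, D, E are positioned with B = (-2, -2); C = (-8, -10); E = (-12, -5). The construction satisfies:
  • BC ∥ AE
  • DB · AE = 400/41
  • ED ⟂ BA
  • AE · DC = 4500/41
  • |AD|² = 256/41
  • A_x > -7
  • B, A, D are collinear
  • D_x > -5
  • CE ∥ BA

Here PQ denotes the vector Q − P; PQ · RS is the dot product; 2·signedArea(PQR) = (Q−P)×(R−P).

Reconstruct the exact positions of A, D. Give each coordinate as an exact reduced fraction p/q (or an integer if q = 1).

A = (-6, 3)
D = (-182/41, 43/41)

1. A_x = -6  [BC ∥ AE ∩ CE ∥ BA]
2. A_y = 3  [BC ∥ AE ∩ CE ∥ BA]
   → A = (-6, 3)
3. D_x = -182/41  [B, A, D are collinear ∩ ED ⟂ BA]
4. D_y = 43/41  [B, A, D are collinear ∩ ED ⟂ BA]
   → D = (-182/41, 43/41)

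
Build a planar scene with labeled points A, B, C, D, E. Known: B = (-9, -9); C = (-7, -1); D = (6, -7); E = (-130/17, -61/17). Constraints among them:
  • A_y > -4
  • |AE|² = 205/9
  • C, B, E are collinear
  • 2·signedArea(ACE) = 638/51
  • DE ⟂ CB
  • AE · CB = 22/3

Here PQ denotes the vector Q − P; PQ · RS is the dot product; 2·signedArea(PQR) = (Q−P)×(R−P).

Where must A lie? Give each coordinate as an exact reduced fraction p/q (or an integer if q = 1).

1. A_x = -49/17  [AE · CB = 22/3 ∩ 2·signedArea(ACE) = 638/51]
2. A_y = -197/51  [AE · CB = 22/3 ∩ 2·signedArea(ACE) = 638/51]
   → A = (-49/17, -197/51)

A = (-49/17, -197/51)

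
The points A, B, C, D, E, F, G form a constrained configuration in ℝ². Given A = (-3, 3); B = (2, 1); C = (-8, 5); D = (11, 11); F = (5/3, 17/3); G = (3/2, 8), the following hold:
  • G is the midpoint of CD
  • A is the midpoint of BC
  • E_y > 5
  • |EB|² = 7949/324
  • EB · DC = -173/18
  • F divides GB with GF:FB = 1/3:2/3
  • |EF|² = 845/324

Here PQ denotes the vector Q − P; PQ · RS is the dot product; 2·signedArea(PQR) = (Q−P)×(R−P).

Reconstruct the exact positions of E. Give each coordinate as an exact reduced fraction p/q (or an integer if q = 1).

E = (1/18, 50/9)

1. E_x = 1/18  [line 19·x + 6·y + -619/18 = 0 ∩ |EF|² = 845/324]
2. E_y = 50/9  [line 19·x + 6·y + -619/18 = 0 ∩ |EF|² = 845/324]
   → E = (1/18, 50/9)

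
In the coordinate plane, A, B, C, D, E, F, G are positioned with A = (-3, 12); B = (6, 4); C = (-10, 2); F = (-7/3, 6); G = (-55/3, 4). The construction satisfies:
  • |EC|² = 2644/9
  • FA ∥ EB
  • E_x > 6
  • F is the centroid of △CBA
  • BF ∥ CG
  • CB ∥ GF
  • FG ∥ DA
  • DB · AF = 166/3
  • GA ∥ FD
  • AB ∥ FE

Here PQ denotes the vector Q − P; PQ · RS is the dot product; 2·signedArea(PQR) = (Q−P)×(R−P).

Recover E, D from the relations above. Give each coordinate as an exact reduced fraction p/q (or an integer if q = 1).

D = (13, 14)
E = (20/3, -2)

1. E_x = 20/3  [FA ∥ EB ∩ AB ∥ FE]
2. E_y = -2  [FA ∥ EB ∩ AB ∥ FE]
   → E = (20/3, -2)
3. D_x = 13  [FG ∥ DA ∩ GA ∥ FD]
4. D_y = 14  [FG ∥ DA ∩ GA ∥ FD]
   → D = (13, 14)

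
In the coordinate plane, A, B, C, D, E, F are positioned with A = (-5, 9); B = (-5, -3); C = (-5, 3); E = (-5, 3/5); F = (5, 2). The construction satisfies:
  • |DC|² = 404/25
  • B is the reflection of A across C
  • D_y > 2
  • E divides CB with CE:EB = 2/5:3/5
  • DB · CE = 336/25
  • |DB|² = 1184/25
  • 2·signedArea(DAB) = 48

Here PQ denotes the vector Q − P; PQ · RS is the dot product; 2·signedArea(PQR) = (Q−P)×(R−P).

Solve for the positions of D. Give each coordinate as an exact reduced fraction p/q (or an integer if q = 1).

1. D_x = -1  [2·signedArea(DAB) = 48 ∩ DB · CE = 336/25]
2. D_y = 13/5  [2·signedArea(DAB) = 48 ∩ DB · CE = 336/25]
   → D = (-1, 13/5)

D = (-1, 13/5)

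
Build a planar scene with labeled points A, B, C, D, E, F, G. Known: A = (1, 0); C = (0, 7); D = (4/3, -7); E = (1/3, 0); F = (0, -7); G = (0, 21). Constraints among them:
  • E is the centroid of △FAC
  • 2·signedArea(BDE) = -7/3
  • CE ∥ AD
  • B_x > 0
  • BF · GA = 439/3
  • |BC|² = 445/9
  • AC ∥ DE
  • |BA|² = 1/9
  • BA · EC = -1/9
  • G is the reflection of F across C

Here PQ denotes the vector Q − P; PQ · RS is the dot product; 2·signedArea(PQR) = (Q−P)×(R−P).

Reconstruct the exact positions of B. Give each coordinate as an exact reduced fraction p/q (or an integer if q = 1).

B = (2/3, 0)

1. B_x = 2/3  [2·signedArea(BDE) = -7/3 ∩ BF · GA = 439/3]
2. B_y = 0  [2·signedArea(BDE) = -7/3 ∩ BF · GA = 439/3]
   → B = (2/3, 0)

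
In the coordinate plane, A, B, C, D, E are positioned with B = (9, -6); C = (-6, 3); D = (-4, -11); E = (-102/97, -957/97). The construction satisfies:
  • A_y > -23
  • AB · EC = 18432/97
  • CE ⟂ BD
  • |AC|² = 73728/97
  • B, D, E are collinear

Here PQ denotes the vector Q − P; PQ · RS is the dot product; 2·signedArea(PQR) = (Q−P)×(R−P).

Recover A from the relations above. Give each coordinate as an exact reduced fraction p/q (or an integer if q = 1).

A = (378/97, -2205/97)

1. A_x = 378/97  [line 480/97·x + -1248/97·y + -30240/97 = 0 ∩ |AC|² = 73728/97]
2. A_y = -2205/97  [line 480/97·x + -1248/97·y + -30240/97 = 0 ∩ |AC|² = 73728/97]
   → A = (378/97, -2205/97)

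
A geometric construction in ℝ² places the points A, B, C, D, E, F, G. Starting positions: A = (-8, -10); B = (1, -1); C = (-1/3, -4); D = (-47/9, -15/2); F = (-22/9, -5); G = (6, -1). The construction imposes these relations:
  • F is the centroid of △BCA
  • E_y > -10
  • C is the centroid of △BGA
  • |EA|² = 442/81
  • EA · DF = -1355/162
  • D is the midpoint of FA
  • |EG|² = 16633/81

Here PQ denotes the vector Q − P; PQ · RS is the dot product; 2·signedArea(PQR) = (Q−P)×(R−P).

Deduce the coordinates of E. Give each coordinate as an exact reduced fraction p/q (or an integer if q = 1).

1. E_x = -53/9  [line -25/9·x + -5/2·y + -6295/162 = 0 ∩ |EG|² = 16633/81]
2. E_y = -9  [line -25/9·x + -5/2·y + -6295/162 = 0 ∩ |EG|² = 16633/81]
   → E = (-53/9, -9)

E = (-53/9, -9)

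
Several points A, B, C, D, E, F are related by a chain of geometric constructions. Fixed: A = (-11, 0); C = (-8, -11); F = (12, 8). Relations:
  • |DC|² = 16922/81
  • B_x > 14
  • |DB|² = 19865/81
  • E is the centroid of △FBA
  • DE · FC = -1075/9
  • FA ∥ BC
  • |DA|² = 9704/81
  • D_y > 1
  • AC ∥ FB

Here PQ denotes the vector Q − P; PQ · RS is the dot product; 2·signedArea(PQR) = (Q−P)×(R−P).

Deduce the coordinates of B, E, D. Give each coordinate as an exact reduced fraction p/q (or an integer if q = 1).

B = (15, -3)
D = (-1/9, 10/9)
E = (16/3, 5/3)

1. B_x = 15  [FA ∥ BC ∩ AC ∥ FB]
2. B_y = -3  [FA ∥ BC ∩ AC ∥ FB]
   → B = (15, -3)
3. E_x = 16/3  [E is the centroid of △FBA]
4. E_y = 5/3  [E is the centroid of △FBA]
   → E = (16/3, 5/3)
5. D_x = -1/9  [line 20·x + 19·y + -170/9 = 0 ∩ |DC|² = 16922/81]
6. D_y = 10/9  [line 20·x + 19·y + -170/9 = 0 ∩ |DC|² = 16922/81]
   → D = (-1/9, 10/9)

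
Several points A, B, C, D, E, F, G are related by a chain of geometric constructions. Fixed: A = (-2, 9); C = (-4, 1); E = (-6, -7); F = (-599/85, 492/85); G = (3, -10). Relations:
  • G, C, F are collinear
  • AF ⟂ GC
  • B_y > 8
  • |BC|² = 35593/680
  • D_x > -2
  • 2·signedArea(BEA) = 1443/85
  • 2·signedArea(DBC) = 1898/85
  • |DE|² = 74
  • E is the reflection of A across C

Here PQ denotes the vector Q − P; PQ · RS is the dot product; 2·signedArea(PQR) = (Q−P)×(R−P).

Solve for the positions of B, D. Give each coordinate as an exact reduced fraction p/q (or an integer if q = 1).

1. B_x = -1109/340  [line -16·x + 4·y + -7223/85 = 0 ∩ |BC|² = 35593/680]
2. B_y = 2787/340  [line -16·x + 4·y + -7223/85 = 0 ∩ |BC|² = 35593/680]
   → B = (-1109/340, 2787/340)
3. D_x = -1  [line 2447/340·x + -251/340·y + 2447/340 = 0 ∩ |DE|² = 74]
4. D_y = 0  [line 2447/340·x + -251/340·y + 2447/340 = 0 ∩ |DE|² = 74]
   → D = (-1, 0)

B = (-1109/340, 2787/340)
D = (-1, 0)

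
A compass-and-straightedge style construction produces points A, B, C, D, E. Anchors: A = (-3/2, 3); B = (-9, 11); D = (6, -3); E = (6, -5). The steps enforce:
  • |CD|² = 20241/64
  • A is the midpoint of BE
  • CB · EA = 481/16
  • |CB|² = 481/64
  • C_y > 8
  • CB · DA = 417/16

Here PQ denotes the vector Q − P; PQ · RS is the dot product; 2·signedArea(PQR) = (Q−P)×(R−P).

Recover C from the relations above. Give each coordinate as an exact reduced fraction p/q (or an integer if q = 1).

1. C_x = -57/8  [CB · DA = 417/16 ∩ CB · EA = 481/16]
2. C_y = 9  [CB · DA = 417/16 ∩ CB · EA = 481/16]
   → C = (-57/8, 9)

C = (-57/8, 9)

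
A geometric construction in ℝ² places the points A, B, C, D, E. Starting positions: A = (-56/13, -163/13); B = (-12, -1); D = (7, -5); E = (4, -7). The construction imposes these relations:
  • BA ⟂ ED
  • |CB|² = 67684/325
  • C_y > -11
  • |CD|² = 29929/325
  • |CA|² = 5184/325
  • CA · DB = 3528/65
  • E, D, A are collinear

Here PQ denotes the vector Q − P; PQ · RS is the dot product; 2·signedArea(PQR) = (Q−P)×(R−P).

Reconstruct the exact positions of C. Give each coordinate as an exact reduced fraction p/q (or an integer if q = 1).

1. C_x = -64/65  [line 19·x + -4·y + -1468/65 = 0 ∩ |CA|² = 5184/325]
2. C_y = -671/65  [line 19·x + -4·y + -1468/65 = 0 ∩ |CA|² = 5184/325]
   → C = (-64/65, -671/65)

C = (-64/65, -671/65)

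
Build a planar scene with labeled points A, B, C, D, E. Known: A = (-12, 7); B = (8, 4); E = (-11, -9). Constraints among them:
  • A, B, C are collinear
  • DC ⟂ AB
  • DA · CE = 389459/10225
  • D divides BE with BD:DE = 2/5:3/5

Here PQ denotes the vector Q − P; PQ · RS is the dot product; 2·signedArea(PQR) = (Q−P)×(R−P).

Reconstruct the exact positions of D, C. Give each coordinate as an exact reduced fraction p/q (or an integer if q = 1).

1. D_x = 2/5  [D divides BE with BD:DE = 2/5:3/5]
2. D_y = -6/5  [D divides BE with BD:DE = 2/5:3/5]
   → D = (2/5, -6/5)
3. C_x = 544/409  [A, B, C are collinear ∩ DC ⟂ AB]
4. C_y = 10226/2045  [A, B, C are collinear ∩ DC ⟂ AB]
   → C = (544/409, 10226/2045)

C = (544/409, 10226/2045)
D = (2/5, -6/5)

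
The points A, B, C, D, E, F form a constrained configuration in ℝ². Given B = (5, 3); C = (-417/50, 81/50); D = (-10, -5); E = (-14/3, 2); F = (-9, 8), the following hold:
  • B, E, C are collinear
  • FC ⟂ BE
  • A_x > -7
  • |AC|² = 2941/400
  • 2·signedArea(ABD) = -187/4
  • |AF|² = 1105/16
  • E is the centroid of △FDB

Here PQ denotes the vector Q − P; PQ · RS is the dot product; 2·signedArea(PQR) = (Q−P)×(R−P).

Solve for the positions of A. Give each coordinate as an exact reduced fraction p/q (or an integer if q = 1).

1. A_x = -6  [line 8·x + -15·y + 207/4 = 0 ∩ |AC|² = 2941/400]
2. A_y = 1/4  [line 8·x + -15·y + 207/4 = 0 ∩ |AC|² = 2941/400]
   → A = (-6, 1/4)

A = (-6, 1/4)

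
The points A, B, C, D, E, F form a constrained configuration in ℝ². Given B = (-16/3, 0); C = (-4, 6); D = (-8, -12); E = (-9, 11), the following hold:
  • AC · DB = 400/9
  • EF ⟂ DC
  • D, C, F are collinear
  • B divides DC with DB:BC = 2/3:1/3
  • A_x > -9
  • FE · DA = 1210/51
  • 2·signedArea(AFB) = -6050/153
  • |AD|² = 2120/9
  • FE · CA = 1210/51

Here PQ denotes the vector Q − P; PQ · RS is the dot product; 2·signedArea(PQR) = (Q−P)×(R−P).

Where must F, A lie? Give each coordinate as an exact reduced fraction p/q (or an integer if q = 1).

1. F_x = -54/17  [D, C, F are collinear ∩ EF ⟂ DC]
2. F_y = 165/17  [D, C, F are collinear ∩ EF ⟂ DC]
   → F = (-54/17, 165/17)
3. A_x = -26/3  [2·signedArea(AFB) = -6050/153 ∩ AC · DB = 400/9]
4. A_y = 10/3  [2·signedArea(AFB) = -6050/153 ∩ AC · DB = 400/9]
   → A = (-26/3, 10/3)

A = (-26/3, 10/3)
F = (-54/17, 165/17)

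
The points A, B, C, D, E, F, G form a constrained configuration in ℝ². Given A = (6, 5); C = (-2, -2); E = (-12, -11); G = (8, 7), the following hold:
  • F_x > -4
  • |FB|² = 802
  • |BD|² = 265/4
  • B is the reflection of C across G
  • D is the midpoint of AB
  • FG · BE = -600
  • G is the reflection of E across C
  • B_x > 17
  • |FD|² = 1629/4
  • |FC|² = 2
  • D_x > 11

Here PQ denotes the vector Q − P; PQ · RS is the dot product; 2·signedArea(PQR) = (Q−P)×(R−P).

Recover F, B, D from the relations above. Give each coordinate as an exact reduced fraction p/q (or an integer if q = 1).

B = (18, 16)
D = (12, 21/2)
F = (-3, -3)

1. B_x = 18  [B is the reflection of C across G]
2. B_y = 16  [B is the reflection of C across G]
   → B = (18, 16)
3. D_x = 12  [D is the midpoint of AB]
4. D_y = 21/2  [D is the midpoint of AB]
   → D = (12, 21/2)
5. F_x = -3  [line 30·x + 27·y + 171 = 0 ∩ |FD|² = 1629/4]
6. F_y = -3  [line 30·x + 27·y + 171 = 0 ∩ |FD|² = 1629/4]
   → F = (-3, -3)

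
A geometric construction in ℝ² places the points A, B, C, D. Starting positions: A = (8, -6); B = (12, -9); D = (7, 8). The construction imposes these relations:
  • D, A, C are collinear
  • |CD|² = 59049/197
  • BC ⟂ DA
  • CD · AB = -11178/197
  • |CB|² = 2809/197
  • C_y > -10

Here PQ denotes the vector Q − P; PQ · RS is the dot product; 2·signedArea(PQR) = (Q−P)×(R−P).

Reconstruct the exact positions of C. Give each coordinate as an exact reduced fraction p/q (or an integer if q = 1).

1. C_x = 1622/197  [D, A, C are collinear ∩ BC ⟂ DA]
2. C_y = -1826/197  [D, A, C are collinear ∩ BC ⟂ DA]
   → C = (1622/197, -1826/197)

C = (1622/197, -1826/197)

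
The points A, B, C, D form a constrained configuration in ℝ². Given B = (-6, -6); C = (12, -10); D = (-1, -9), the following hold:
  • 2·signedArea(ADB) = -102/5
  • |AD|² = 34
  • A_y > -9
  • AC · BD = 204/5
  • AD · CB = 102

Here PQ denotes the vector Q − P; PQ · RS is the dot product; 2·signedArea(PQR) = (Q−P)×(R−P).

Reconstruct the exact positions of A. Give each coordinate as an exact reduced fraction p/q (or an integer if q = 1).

A = (24/5, -42/5)

1. A_x = 24/5  [2·signedArea(ADB) = -102/5 ∩ AD · CB = 102]
2. A_y = -42/5  [2·signedArea(ADB) = -102/5 ∩ AD · CB = 102]
   → A = (24/5, -42/5)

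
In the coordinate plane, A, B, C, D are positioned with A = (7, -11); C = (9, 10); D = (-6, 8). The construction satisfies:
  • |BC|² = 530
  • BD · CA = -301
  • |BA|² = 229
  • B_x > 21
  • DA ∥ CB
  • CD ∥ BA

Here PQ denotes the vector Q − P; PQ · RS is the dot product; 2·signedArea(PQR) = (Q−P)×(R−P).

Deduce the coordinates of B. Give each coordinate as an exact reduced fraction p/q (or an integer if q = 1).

B = (22, -9)

1. B_x = 22  [CD ∥ BA ∩ DA ∥ CB]
2. B_y = -9  [CD ∥ BA ∩ DA ∥ CB]
   → B = (22, -9)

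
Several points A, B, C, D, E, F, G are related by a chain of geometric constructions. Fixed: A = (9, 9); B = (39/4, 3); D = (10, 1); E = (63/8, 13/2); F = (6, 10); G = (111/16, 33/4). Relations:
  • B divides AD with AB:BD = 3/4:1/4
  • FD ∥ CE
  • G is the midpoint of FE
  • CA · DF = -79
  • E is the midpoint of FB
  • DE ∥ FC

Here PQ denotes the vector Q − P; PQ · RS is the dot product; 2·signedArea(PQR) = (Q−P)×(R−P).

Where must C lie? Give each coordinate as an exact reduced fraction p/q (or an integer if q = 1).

1. C_x = 31/8  [FD ∥ CE ∩ DE ∥ FC]
2. C_y = 31/2  [FD ∥ CE ∩ DE ∥ FC]
   → C = (31/8, 31/2)

C = (31/8, 31/2)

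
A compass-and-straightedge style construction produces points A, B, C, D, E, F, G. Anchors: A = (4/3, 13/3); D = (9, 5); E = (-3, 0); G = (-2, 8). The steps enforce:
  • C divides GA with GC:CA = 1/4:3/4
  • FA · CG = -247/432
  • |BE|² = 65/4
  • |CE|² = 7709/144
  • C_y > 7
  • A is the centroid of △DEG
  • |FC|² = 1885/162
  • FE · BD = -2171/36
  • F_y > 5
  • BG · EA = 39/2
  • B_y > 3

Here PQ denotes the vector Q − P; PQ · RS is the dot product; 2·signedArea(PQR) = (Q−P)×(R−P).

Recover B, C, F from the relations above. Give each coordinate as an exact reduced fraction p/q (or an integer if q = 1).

1. B_x = -5/2  [line -13/3·x + -13/3·y + 13/2 = 0 ∩ |BE|² = 65/4]
2. B_y = 4  [line -13/3·x + -13/3·y + 13/2 = 0 ∩ |BE|² = 65/4]
   → B = (-5/2, 4)
3. C_x = -7/6  [C divides GA with GC:CA = 1/4:3/4]
4. C_y = 85/12  [C divides GA with GC:CA = 1/4:3/4]
   → C = (-7/6, 85/12)
5. F_x = 16/9  [FE · BD = -2171/36 ∩ FA · CG = -247/432]
6. F_y = 193/36  [FE · BD = -2171/36 ∩ FA · CG = -247/432]
   → F = (16/9, 193/36)

B = (-5/2, 4)
C = (-7/6, 85/12)
F = (16/9, 193/36)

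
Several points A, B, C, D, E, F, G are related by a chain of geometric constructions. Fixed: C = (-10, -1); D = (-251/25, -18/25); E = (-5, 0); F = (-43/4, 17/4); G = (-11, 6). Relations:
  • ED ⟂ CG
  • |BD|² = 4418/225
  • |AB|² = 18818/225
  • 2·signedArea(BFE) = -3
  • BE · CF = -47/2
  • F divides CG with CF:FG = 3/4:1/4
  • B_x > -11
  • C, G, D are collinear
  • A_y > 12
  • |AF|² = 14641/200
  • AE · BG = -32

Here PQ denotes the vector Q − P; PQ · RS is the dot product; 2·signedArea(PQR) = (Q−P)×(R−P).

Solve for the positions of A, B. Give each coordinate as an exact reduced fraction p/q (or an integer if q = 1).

A = (-299/25, 318/25)
B = (-32/3, 11/3)

1. B_x = -32/3  [2·signedArea(BFE) = -3 ∩ BE · CF = -47/2]
2. B_y = 11/3  [2·signedArea(BFE) = -3 ∩ BE · CF = -47/2]
   → B = (-32/3, 11/3)
3. A_x = -299/25  [line 1/3·x + -7/3·y + 101/3 = 0 ∩ |AB|² = 18818/225]
4. A_y = 318/25  [line 1/3·x + -7/3·y + 101/3 = 0 ∩ |AB|² = 18818/225]
   → A = (-299/25, 318/25)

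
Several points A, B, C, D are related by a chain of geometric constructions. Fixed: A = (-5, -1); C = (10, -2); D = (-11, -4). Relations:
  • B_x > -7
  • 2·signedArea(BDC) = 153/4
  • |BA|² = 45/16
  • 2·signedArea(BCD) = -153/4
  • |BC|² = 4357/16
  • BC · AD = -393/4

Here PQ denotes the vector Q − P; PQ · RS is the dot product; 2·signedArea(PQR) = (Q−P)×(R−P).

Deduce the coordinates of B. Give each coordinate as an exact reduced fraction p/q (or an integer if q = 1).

1. B_x = -13/2  [2·signedArea(BDC) = 153/4 ∩ BC · AD = -393/4]
2. B_y = -7/4  [2·signedArea(BDC) = 153/4 ∩ BC · AD = -393/4]
   → B = (-13/2, -7/4)

B = (-13/2, -7/4)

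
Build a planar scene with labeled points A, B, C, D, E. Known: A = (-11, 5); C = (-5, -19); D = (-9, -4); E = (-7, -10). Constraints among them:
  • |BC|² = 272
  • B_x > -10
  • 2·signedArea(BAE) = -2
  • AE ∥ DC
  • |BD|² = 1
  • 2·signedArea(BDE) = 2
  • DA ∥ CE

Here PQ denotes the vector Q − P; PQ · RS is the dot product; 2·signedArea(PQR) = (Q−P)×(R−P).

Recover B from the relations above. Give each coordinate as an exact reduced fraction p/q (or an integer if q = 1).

1. B_x = -9  [2·signedArea(BAE) = -2 ∩ 2·signedArea(BDE) = 2]
2. B_y = -3  [2·signedArea(BAE) = -2 ∩ 2·signedArea(BDE) = 2]
   → B = (-9, -3)

B = (-9, -3)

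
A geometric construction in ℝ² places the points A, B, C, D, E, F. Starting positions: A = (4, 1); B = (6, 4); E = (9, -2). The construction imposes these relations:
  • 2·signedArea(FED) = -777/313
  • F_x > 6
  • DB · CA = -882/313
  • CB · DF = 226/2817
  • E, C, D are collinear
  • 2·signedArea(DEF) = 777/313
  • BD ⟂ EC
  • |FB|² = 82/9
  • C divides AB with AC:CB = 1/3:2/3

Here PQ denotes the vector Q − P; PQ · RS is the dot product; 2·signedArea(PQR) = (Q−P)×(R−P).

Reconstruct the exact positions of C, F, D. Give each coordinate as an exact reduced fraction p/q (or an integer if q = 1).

1. C_x = 14/3  [C divides AB with AC:CB = 1/3:2/3]
2. C_y = 2  [C divides AB with AC:CB = 1/3:2/3]
   → C = (14/3, 2)
3. D_x = 1374/313  [E, C, D are collinear ∩ BD ⟂ EC]
4. D_y = 706/313  [E, C, D are collinear ∩ BD ⟂ EC]
   → D = (1374/313, 706/313)
5. F_x = 19/3  [2·signedArea(FED) = -777/313 ∩ CB · DF = 226/2817]
6. F_y = 1  [2·signedArea(FED) = -777/313 ∩ CB · DF = 226/2817]
   → F = (19/3, 1)

C = (14/3, 2)
D = (1374/313, 706/313)
F = (19/3, 1)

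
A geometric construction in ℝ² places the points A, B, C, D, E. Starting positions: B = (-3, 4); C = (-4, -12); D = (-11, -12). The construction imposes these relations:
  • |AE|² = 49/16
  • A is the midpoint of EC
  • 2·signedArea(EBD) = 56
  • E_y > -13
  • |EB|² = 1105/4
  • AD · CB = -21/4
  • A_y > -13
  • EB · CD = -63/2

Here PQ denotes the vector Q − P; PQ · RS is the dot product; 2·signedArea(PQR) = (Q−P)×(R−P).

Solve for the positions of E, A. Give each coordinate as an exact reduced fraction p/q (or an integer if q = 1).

A = (-23/4, -12)
E = (-15/2, -12)

1. E_x = -15/2  [EB · CD = -63/2 ∩ 2·signedArea(EBD) = 56]
2. E_y = -12  [EB · CD = -63/2 ∩ 2·signedArea(EBD) = 56]
   → E = (-15/2, -12)
3. A_x = -23/4  [A is the midpoint of EC]
4. A_y = -12  [A is the midpoint of EC]
   → A = (-23/4, -12)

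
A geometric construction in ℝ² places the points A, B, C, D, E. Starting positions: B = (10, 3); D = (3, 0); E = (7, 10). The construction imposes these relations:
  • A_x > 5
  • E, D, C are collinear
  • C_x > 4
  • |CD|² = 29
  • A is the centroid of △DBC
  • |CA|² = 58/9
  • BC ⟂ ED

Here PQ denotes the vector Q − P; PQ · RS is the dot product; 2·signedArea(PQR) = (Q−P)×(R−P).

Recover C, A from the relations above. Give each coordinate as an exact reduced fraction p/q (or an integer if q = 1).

A = (6, 8/3)
C = (5, 5)

1. C_x = 5  [E, D, C are collinear ∩ BC ⟂ ED]
2. C_y = 5  [E, D, C are collinear ∩ BC ⟂ ED]
   → C = (5, 5)
3. A_x = 6  [A is the centroid of △DBC]
4. A_y = 8/3  [A is the centroid of △DBC]
   → A = (6, 8/3)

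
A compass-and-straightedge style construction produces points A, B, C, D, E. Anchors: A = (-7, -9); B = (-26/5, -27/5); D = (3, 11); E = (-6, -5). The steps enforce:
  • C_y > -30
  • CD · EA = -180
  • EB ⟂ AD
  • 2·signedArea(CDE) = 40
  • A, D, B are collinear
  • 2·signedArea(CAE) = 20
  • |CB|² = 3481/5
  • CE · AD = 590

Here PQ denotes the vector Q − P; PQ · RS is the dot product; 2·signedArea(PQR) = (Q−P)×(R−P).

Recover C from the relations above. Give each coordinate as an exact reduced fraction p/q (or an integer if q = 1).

1. C_x = -17  [2·signedArea(CDE) = 40 ∩ 2·signedArea(CAE) = 20]
2. C_y = -29  [2·signedArea(CDE) = 40 ∩ 2·signedArea(CAE) = 20]
   → C = (-17, -29)

C = (-17, -29)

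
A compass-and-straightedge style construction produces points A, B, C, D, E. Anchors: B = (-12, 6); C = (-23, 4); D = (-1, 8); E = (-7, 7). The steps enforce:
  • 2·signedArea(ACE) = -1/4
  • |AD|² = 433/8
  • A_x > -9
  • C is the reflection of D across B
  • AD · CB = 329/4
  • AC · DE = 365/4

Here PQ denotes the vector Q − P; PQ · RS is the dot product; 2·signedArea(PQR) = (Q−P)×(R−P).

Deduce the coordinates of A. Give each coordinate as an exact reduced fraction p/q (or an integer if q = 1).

A = (-33/4, 27/4)

1. A_x = -33/4  [2·signedArea(ACE) = -1/4 ∩ AC · DE = 365/4]
2. A_y = 27/4  [2·signedArea(ACE) = -1/4 ∩ AC · DE = 365/4]
   → A = (-33/4, 27/4)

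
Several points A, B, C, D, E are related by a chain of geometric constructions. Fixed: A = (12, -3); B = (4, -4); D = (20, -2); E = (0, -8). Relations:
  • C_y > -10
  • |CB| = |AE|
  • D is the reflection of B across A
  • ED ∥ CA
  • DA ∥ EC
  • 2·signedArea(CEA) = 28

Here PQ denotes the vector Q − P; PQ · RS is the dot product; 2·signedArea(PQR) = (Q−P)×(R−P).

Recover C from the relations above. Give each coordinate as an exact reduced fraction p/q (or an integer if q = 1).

1. C_x = -8  [ED ∥ CA ∩ DA ∥ EC]
2. C_y = -9  [ED ∥ CA ∩ DA ∥ EC]
   → C = (-8, -9)

C = (-8, -9)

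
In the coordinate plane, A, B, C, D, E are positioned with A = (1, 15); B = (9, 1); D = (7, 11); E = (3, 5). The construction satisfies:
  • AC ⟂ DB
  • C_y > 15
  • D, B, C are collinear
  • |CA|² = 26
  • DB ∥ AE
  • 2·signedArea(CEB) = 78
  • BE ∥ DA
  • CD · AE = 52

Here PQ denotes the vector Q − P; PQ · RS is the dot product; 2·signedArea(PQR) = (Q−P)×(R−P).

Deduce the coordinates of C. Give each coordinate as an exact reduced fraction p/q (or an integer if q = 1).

1. C_x = 6  [D, B, C are collinear ∩ AC ⟂ DB]
2. C_y = 16  [D, B, C are collinear ∩ AC ⟂ DB]
   → C = (6, 16)

C = (6, 16)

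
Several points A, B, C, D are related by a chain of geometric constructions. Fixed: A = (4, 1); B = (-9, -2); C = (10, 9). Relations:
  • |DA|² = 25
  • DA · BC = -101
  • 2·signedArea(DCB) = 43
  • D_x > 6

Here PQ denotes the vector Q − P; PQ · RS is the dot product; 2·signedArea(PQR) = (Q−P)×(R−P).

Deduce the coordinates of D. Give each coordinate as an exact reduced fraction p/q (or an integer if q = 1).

D = (7, 5)

1. D_x = 7  [2·signedArea(DCB) = 43 ∩ DA · BC = -101]
2. D_y = 5  [2·signedArea(DCB) = 43 ∩ DA · BC = -101]
   → D = (7, 5)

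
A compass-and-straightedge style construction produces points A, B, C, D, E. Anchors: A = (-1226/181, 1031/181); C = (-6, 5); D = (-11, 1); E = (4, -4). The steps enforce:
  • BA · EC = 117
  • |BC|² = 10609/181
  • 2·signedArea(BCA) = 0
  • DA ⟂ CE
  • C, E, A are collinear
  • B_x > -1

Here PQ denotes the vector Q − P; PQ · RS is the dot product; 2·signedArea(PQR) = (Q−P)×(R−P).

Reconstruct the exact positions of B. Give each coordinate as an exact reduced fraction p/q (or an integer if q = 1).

B = (-56/181, -22/181)

1. B_x = -56/181  [2·signedArea(BCA) = 0 ∩ BA · EC = 117]
2. B_y = -22/181  [2·signedArea(BCA) = 0 ∩ BA · EC = 117]
   → B = (-56/181, -22/181)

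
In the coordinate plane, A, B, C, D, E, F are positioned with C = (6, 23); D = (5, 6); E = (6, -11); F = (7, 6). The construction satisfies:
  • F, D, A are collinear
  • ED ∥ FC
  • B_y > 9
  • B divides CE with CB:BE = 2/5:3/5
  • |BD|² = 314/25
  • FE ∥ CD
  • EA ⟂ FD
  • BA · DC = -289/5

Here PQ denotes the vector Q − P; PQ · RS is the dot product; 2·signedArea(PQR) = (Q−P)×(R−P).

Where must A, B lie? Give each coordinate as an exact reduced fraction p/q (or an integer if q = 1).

A = (6, 6)
B = (6, 47/5)

1. A_x = 6  [F, D, A are collinear ∩ EA ⟂ FD]
2. A_y = 6  [F, D, A are collinear ∩ EA ⟂ FD]
   → A = (6, 6)
3. B_x = 6  [B divides CE with CB:BE = 2/5:3/5]
4. B_y = 47/5  [B divides CE with CB:BE = 2/5:3/5]
   → B = (6, 47/5)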